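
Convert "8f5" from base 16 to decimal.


Input: "8f5" in base 16
Positional expansion:
  Digit '8' (value 8) x 16^2 = 2048
  Digit 'f' (value 15) x 16^1 = 240
  Digit '5' (value 5) x 16^0 = 5
Sum = 2293

2293


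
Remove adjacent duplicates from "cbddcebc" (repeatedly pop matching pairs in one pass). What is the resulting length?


Input: cbddcebc
Stack-based adjacent duplicate removal:
  Read 'c': push. Stack: c
  Read 'b': push. Stack: cb
  Read 'd': push. Stack: cbd
  Read 'd': matches stack top 'd' => pop. Stack: cb
  Read 'c': push. Stack: cbc
  Read 'e': push. Stack: cbce
  Read 'b': push. Stack: cbceb
  Read 'c': push. Stack: cbcebc
Final stack: "cbcebc" (length 6)

6


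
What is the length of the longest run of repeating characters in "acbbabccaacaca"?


Input: "acbbabccaacaca"
Scanning for longest run:
  Position 1 ('c'): new char, reset run to 1
  Position 2 ('b'): new char, reset run to 1
  Position 3 ('b'): continues run of 'b', length=2
  Position 4 ('a'): new char, reset run to 1
  Position 5 ('b'): new char, reset run to 1
  Position 6 ('c'): new char, reset run to 1
  Position 7 ('c'): continues run of 'c', length=2
  Position 8 ('a'): new char, reset run to 1
  Position 9 ('a'): continues run of 'a', length=2
  Position 10 ('c'): new char, reset run to 1
  Position 11 ('a'): new char, reset run to 1
  Position 12 ('c'): new char, reset run to 1
  Position 13 ('a'): new char, reset run to 1
Longest run: 'b' with length 2

2


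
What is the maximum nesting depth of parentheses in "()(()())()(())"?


Input: "()(()())()(())"
Tracking depth:
  Position 0 '(': depth becomes 1
  Position 1 ')': depth becomes 0
  Position 2 '(': depth becomes 1
  Position 3 '(': depth becomes 2
  Position 4 ')': depth becomes 1
  Position 5 '(': depth becomes 2
  Position 6 ')': depth becomes 1
  Position 7 ')': depth becomes 0
  Position 8 '(': depth becomes 1
  Position 9 ')': depth becomes 0
  Position 10 '(': depth becomes 1
  Position 11 '(': depth becomes 2
  Position 12 ')': depth becomes 1
  Position 13 ')': depth becomes 0
Maximum depth reached: 2

2


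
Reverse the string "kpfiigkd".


Input: kpfiigkd
Reading characters right to left:
  Position 7: 'd'
  Position 6: 'k'
  Position 5: 'g'
  Position 4: 'i'
  Position 3: 'i'
  Position 2: 'f'
  Position 1: 'p'
  Position 0: 'k'
Reversed: dkgiifpk

dkgiifpk


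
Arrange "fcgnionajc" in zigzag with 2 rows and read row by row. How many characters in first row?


Zigzag "fcgnionajc" into 2 rows:
Placing characters:
  'f' => row 0
  'c' => row 1
  'g' => row 0
  'n' => row 1
  'i' => row 0
  'o' => row 1
  'n' => row 0
  'a' => row 1
  'j' => row 0
  'c' => row 1
Rows:
  Row 0: "fginj"
  Row 1: "cnoac"
First row length: 5

5


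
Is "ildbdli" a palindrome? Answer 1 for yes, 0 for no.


Input: ildbdli
Reversed: ildbdli
  Compare pos 0 ('i') with pos 6 ('i'): match
  Compare pos 1 ('l') with pos 5 ('l'): match
  Compare pos 2 ('d') with pos 4 ('d'): match
Result: palindrome

1


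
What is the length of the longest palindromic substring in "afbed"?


Input: "afbed"
Checking substrings for palindromes:
  No multi-char palindromic substrings found
Longest palindromic substring: "a" with length 1

1


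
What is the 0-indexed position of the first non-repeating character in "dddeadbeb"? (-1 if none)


Input: dddeadbeb
Character frequencies:
  'a': 1
  'b': 2
  'd': 4
  'e': 2
Scanning left to right for freq == 1:
  Position 0 ('d'): freq=4, skip
  Position 1 ('d'): freq=4, skip
  Position 2 ('d'): freq=4, skip
  Position 3 ('e'): freq=2, skip
  Position 4 ('a'): unique! => answer = 4

4


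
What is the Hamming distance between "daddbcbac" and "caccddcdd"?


Comparing "daddbcbac" and "caccddcdd" position by position:
  Position 0: 'd' vs 'c' => differ
  Position 1: 'a' vs 'a' => same
  Position 2: 'd' vs 'c' => differ
  Position 3: 'd' vs 'c' => differ
  Position 4: 'b' vs 'd' => differ
  Position 5: 'c' vs 'd' => differ
  Position 6: 'b' vs 'c' => differ
  Position 7: 'a' vs 'd' => differ
  Position 8: 'c' vs 'd' => differ
Total differences (Hamming distance): 8

8


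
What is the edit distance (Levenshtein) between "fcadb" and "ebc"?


Computing edit distance: "fcadb" -> "ebc"
DP table:
           e    b    c
      0    1    2    3
  f   1    1    2    3
  c   2    2    2    2
  a   3    3    3    3
  d   4    4    4    4
  b   5    5    4    5
Edit distance = dp[5][3] = 5

5


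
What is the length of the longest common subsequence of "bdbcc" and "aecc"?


LCS of "bdbcc" and "aecc"
DP table:
           a    e    c    c
      0    0    0    0    0
  b   0    0    0    0    0
  d   0    0    0    0    0
  b   0    0    0    0    0
  c   0    0    0    1    1
  c   0    0    0    1    2
LCS length = dp[5][4] = 2

2


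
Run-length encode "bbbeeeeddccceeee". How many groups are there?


Input: bbbeeeeddccceeee
Scanning for consecutive runs:
  Group 1: 'b' x 3 (positions 0-2)
  Group 2: 'e' x 4 (positions 3-6)
  Group 3: 'd' x 2 (positions 7-8)
  Group 4: 'c' x 3 (positions 9-11)
  Group 5: 'e' x 4 (positions 12-15)
Total groups: 5

5


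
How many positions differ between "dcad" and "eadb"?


Comparing "dcad" and "eadb" position by position:
  Position 0: 'd' vs 'e' => DIFFER
  Position 1: 'c' vs 'a' => DIFFER
  Position 2: 'a' vs 'd' => DIFFER
  Position 3: 'd' vs 'b' => DIFFER
Positions that differ: 4

4


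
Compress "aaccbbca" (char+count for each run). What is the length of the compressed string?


Input: aaccbbca
Runs:
  'a' x 2 => "a2"
  'c' x 2 => "c2"
  'b' x 2 => "b2"
  'c' x 1 => "c1"
  'a' x 1 => "a1"
Compressed: "a2c2b2c1a1"
Compressed length: 10

10


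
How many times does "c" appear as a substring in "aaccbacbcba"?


Searching for "c" in "aaccbacbcba"
Scanning each position:
  Position 0: "a" => no
  Position 1: "a" => no
  Position 2: "c" => MATCH
  Position 3: "c" => MATCH
  Position 4: "b" => no
  Position 5: "a" => no
  Position 6: "c" => MATCH
  Position 7: "b" => no
  Position 8: "c" => MATCH
  Position 9: "b" => no
  Position 10: "a" => no
Total occurrences: 4

4


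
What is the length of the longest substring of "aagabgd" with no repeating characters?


Input: "aagabgd"
Sliding window (track last position of each char):
  Position 0 ('a'): window [0,0] length 1 -- new best
  Position 1 ('a'): repeat (last at 0), move window start to 1
  Position 1 ('a'): window [1,1] length 1
  Position 2 ('g'): window [1,2] length 2 -- new best
  Position 3 ('a'): repeat (last at 1), move window start to 2
  Position 3 ('a'): window [2,3] length 2
  Position 4 ('b'): window [2,4] length 3 -- new best
  Position 5 ('g'): repeat (last at 2), move window start to 3
  Position 5 ('g'): window [3,5] length 3
  Position 6 ('d'): window [3,6] length 4 -- new best
Longest substring with no repeats: "abgd" with length 4

4


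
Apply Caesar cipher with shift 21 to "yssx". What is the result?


Caesar cipher: shift "yssx" by 21
  'y' (pos 24) + 21 = pos 19 = 't'
  's' (pos 18) + 21 = pos 13 = 'n'
  's' (pos 18) + 21 = pos 13 = 'n'
  'x' (pos 23) + 21 = pos 18 = 's'
Result: tnns

tnns


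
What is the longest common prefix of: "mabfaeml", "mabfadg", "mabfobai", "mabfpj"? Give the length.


Words: mabfaeml, mabfadg, mabfobai, mabfpj
  Position 0: all 'm' => match
  Position 1: all 'a' => match
  Position 2: all 'b' => match
  Position 3: all 'f' => match
  Position 4: ('a', 'a', 'o', 'p') => mismatch, stop
LCP = "mabf" (length 4)

4


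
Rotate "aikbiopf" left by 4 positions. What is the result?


Input: "aikbiopf", rotate left by 4
First 4 characters: "aikb"
Remaining characters: "iopf"
Concatenate remaining + first: "iopf" + "aikb" = "iopfaikb"

iopfaikb


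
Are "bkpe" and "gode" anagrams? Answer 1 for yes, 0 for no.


Strings: "bkpe", "gode"
Sorted first:  bekp
Sorted second: dego
Differ at position 0: 'b' vs 'd' => not anagrams

0


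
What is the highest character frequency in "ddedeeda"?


Input: ddedeeda
Character counts:
  'a': 1
  'd': 4
  'e': 3
Maximum frequency: 4

4


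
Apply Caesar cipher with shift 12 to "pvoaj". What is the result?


Caesar cipher: shift "pvoaj" by 12
  'p' (pos 15) + 12 = pos 1 = 'b'
  'v' (pos 21) + 12 = pos 7 = 'h'
  'o' (pos 14) + 12 = pos 0 = 'a'
  'a' (pos 0) + 12 = pos 12 = 'm'
  'j' (pos 9) + 12 = pos 21 = 'v'
Result: bhamv

bhamv


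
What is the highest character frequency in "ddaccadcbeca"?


Input: ddaccadcbeca
Character counts:
  'a': 3
  'b': 1
  'c': 4
  'd': 3
  'e': 1
Maximum frequency: 4

4


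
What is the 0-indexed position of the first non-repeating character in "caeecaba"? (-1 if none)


Input: caeecaba
Character frequencies:
  'a': 3
  'b': 1
  'c': 2
  'e': 2
Scanning left to right for freq == 1:
  Position 0 ('c'): freq=2, skip
  Position 1 ('a'): freq=3, skip
  Position 2 ('e'): freq=2, skip
  Position 3 ('e'): freq=2, skip
  Position 4 ('c'): freq=2, skip
  Position 5 ('a'): freq=3, skip
  Position 6 ('b'): unique! => answer = 6

6


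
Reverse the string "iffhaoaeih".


Input: iffhaoaeih
Reading characters right to left:
  Position 9: 'h'
  Position 8: 'i'
  Position 7: 'e'
  Position 6: 'a'
  Position 5: 'o'
  Position 4: 'a'
  Position 3: 'h'
  Position 2: 'f'
  Position 1: 'f'
  Position 0: 'i'
Reversed: hieaoahffi

hieaoahffi


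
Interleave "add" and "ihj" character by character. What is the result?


Interleaving "add" and "ihj":
  Position 0: 'a' from first, 'i' from second => "ai"
  Position 1: 'd' from first, 'h' from second => "dh"
  Position 2: 'd' from first, 'j' from second => "dj"
Result: aidhdj

aidhdj


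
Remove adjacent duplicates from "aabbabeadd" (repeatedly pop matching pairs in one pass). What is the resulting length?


Input: aabbabeadd
Stack-based adjacent duplicate removal:
  Read 'a': push. Stack: a
  Read 'a': matches stack top 'a' => pop. Stack: (empty)
  Read 'b': push. Stack: b
  Read 'b': matches stack top 'b' => pop. Stack: (empty)
  Read 'a': push. Stack: a
  Read 'b': push. Stack: ab
  Read 'e': push. Stack: abe
  Read 'a': push. Stack: abea
  Read 'd': push. Stack: abead
  Read 'd': matches stack top 'd' => pop. Stack: abea
Final stack: "abea" (length 4)

4


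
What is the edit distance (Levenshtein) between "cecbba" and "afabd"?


Computing edit distance: "cecbba" -> "afabd"
DP table:
           a    f    a    b    d
      0    1    2    3    4    5
  c   1    1    2    3    4    5
  e   2    2    2    3    4    5
  c   3    3    3    3    4    5
  b   4    4    4    4    3    4
  b   5    5    5    5    4    4
  a   6    5    6    5    5    5
Edit distance = dp[6][5] = 5

5


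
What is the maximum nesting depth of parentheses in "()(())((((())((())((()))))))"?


Input: "()(())((((())((())((()))))))"
Tracking depth:
  Position 0 '(': depth becomes 1
  Position 1 ')': depth becomes 0
  Position 2 '(': depth becomes 1
  Position 3 '(': depth becomes 2
  Position 4 ')': depth becomes 1
  Position 5 ')': depth becomes 0
  Position 6 '(': depth becomes 1
  Position 7 '(': depth becomes 2
  Position 8 '(': depth becomes 3
  Position 9 '(': depth becomes 4
  Position 10 '(': depth becomes 5
  Position 11 ')': depth becomes 4
  Position 12 ')': depth becomes 3
  Position 13 '(': depth becomes 4
  Position 14 '(': depth becomes 5
  Position 15 '(': depth becomes 6
  Position 16 ')': depth becomes 5
  Position 17 ')': depth becomes 4
  Position 18 '(': depth becomes 5
  Position 19 '(': depth becomes 6
  Position 20 '(': depth becomes 7
  Position 21 ')': depth becomes 6
  Position 22 ')': depth becomes 5
  Position 23 ')': depth becomes 4
  Position 24 ')': depth becomes 3
  Position 25 ')': depth becomes 2
  Position 26 ')': depth becomes 1
  Position 27 ')': depth becomes 0
Maximum depth reached: 7

7


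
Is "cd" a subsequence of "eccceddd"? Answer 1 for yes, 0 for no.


Check if "cd" is a subsequence of "eccceddd"
Greedy scan:
  Position 0 ('e'): no match needed
  Position 1 ('c'): matches sub[0] = 'c'
  Position 2 ('c'): no match needed
  Position 3 ('c'): no match needed
  Position 4 ('e'): no match needed
  Position 5 ('d'): matches sub[1] = 'd'
  Position 6 ('d'): no match needed
  Position 7 ('d'): no match needed
All 2 characters matched => is a subsequence

1


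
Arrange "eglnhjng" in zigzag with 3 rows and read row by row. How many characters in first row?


Zigzag "eglnhjng" into 3 rows:
Placing characters:
  'e' => row 0
  'g' => row 1
  'l' => row 2
  'n' => row 1
  'h' => row 0
  'j' => row 1
  'n' => row 2
  'g' => row 1
Rows:
  Row 0: "eh"
  Row 1: "gnjg"
  Row 2: "ln"
First row length: 2

2


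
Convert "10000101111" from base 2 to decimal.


Input: "10000101111" in base 2
Positional expansion:
  Digit '1' (value 1) x 2^10 = 1024
  Digit '0' (value 0) x 2^9 = 0
  Digit '0' (value 0) x 2^8 = 0
  Digit '0' (value 0) x 2^7 = 0
  Digit '0' (value 0) x 2^6 = 0
  Digit '1' (value 1) x 2^5 = 32
  Digit '0' (value 0) x 2^4 = 0
  Digit '1' (value 1) x 2^3 = 8
  Digit '1' (value 1) x 2^2 = 4
  Digit '1' (value 1) x 2^1 = 2
  Digit '1' (value 1) x 2^0 = 1
Sum = 1071

1071


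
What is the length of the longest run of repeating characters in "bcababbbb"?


Input: "bcababbbb"
Scanning for longest run:
  Position 1 ('c'): new char, reset run to 1
  Position 2 ('a'): new char, reset run to 1
  Position 3 ('b'): new char, reset run to 1
  Position 4 ('a'): new char, reset run to 1
  Position 5 ('b'): new char, reset run to 1
  Position 6 ('b'): continues run of 'b', length=2
  Position 7 ('b'): continues run of 'b', length=3
  Position 8 ('b'): continues run of 'b', length=4
Longest run: 'b' with length 4

4


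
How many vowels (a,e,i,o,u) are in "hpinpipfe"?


Input: hpinpipfe
Checking each character:
  'h' at position 0: consonant
  'p' at position 1: consonant
  'i' at position 2: vowel (running total: 1)
  'n' at position 3: consonant
  'p' at position 4: consonant
  'i' at position 5: vowel (running total: 2)
  'p' at position 6: consonant
  'f' at position 7: consonant
  'e' at position 8: vowel (running total: 3)
Total vowels: 3

3


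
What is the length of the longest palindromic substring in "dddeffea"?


Input: "dddeffea"
Checking substrings for palindromes:
  [3:7] "effe" (len 4) => palindrome
  [0:3] "ddd" (len 3) => palindrome
  [0:2] "dd" (len 2) => palindrome
  [1:3] "dd" (len 2) => palindrome
  [4:6] "ff" (len 2) => palindrome
Longest palindromic substring: "effe" with length 4

4


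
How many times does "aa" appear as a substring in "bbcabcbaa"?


Searching for "aa" in "bbcabcbaa"
Scanning each position:
  Position 0: "bb" => no
  Position 1: "bc" => no
  Position 2: "ca" => no
  Position 3: "ab" => no
  Position 4: "bc" => no
  Position 5: "cb" => no
  Position 6: "ba" => no
  Position 7: "aa" => MATCH
Total occurrences: 1

1


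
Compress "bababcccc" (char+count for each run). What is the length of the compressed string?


Input: bababcccc
Runs:
  'b' x 1 => "b1"
  'a' x 1 => "a1"
  'b' x 1 => "b1"
  'a' x 1 => "a1"
  'b' x 1 => "b1"
  'c' x 4 => "c4"
Compressed: "b1a1b1a1b1c4"
Compressed length: 12

12


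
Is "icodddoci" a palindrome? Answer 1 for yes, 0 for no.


Input: icodddoci
Reversed: icodddoci
  Compare pos 0 ('i') with pos 8 ('i'): match
  Compare pos 1 ('c') with pos 7 ('c'): match
  Compare pos 2 ('o') with pos 6 ('o'): match
  Compare pos 3 ('d') with pos 5 ('d'): match
Result: palindrome

1


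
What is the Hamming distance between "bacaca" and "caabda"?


Comparing "bacaca" and "caabda" position by position:
  Position 0: 'b' vs 'c' => differ
  Position 1: 'a' vs 'a' => same
  Position 2: 'c' vs 'a' => differ
  Position 3: 'a' vs 'b' => differ
  Position 4: 'c' vs 'd' => differ
  Position 5: 'a' vs 'a' => same
Total differences (Hamming distance): 4

4


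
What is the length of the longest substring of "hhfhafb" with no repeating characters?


Input: "hhfhafb"
Sliding window (track last position of each char):
  Position 0 ('h'): window [0,0] length 1 -- new best
  Position 1 ('h'): repeat (last at 0), move window start to 1
  Position 1 ('h'): window [1,1] length 1
  Position 2 ('f'): window [1,2] length 2 -- new best
  Position 3 ('h'): repeat (last at 1), move window start to 2
  Position 3 ('h'): window [2,3] length 2
  Position 4 ('a'): window [2,4] length 3 -- new best
  Position 5 ('f'): repeat (last at 2), move window start to 3
  Position 5 ('f'): window [3,5] length 3
  Position 6 ('b'): window [3,6] length 4 -- new best
Longest substring with no repeats: "hafb" with length 4

4


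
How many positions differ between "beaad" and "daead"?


Comparing "beaad" and "daead" position by position:
  Position 0: 'b' vs 'd' => DIFFER
  Position 1: 'e' vs 'a' => DIFFER
  Position 2: 'a' vs 'e' => DIFFER
  Position 3: 'a' vs 'a' => same
  Position 4: 'd' vs 'd' => same
Positions that differ: 3

3


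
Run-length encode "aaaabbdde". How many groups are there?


Input: aaaabbdde
Scanning for consecutive runs:
  Group 1: 'a' x 4 (positions 0-3)
  Group 2: 'b' x 2 (positions 4-5)
  Group 3: 'd' x 2 (positions 6-7)
  Group 4: 'e' x 1 (positions 8-8)
Total groups: 4

4


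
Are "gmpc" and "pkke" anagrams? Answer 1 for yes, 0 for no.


Strings: "gmpc", "pkke"
Sorted first:  cgmp
Sorted second: ekkp
Differ at position 0: 'c' vs 'e' => not anagrams

0


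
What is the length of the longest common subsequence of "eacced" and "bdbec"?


LCS of "eacced" and "bdbec"
DP table:
           b    d    b    e    c
      0    0    0    0    0    0
  e   0    0    0    0    1    1
  a   0    0    0    0    1    1
  c   0    0    0    0    1    2
  c   0    0    0    0    1    2
  e   0    0    0    0    1    2
  d   0    0    1    1    1    2
LCS length = dp[6][5] = 2

2


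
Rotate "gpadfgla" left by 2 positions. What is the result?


Input: "gpadfgla", rotate left by 2
First 2 characters: "gp"
Remaining characters: "adfgla"
Concatenate remaining + first: "adfgla" + "gp" = "adfglagp"

adfglagp


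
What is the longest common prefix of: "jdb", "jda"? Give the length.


Words: jdb, jda
  Position 0: all 'j' => match
  Position 1: all 'd' => match
  Position 2: ('b', 'a') => mismatch, stop
LCP = "jd" (length 2)

2


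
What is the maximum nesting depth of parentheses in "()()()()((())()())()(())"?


Input: "()()()()((())()())()(())"
Tracking depth:
  Position 0 '(': depth becomes 1
  Position 1 ')': depth becomes 0
  Position 2 '(': depth becomes 1
  Position 3 ')': depth becomes 0
  Position 4 '(': depth becomes 1
  Position 5 ')': depth becomes 0
  Position 6 '(': depth becomes 1
  Position 7 ')': depth becomes 0
  Position 8 '(': depth becomes 1
  Position 9 '(': depth becomes 2
  Position 10 '(': depth becomes 3
  Position 11 ')': depth becomes 2
  Position 12 ')': depth becomes 1
  Position 13 '(': depth becomes 2
  Position 14 ')': depth becomes 1
  Position 15 '(': depth becomes 2
  Position 16 ')': depth becomes 1
  Position 17 ')': depth becomes 0
  Position 18 '(': depth becomes 1
  Position 19 ')': depth becomes 0
  Position 20 '(': depth becomes 1
  Position 21 '(': depth becomes 2
  Position 22 ')': depth becomes 1
  Position 23 ')': depth becomes 0
Maximum depth reached: 3

3


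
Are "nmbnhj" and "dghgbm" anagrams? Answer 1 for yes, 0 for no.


Strings: "nmbnhj", "dghgbm"
Sorted first:  bhjmnn
Sorted second: bdgghm
Differ at position 1: 'h' vs 'd' => not anagrams

0


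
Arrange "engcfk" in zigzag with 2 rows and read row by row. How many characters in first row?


Zigzag "engcfk" into 2 rows:
Placing characters:
  'e' => row 0
  'n' => row 1
  'g' => row 0
  'c' => row 1
  'f' => row 0
  'k' => row 1
Rows:
  Row 0: "egf"
  Row 1: "nck"
First row length: 3

3


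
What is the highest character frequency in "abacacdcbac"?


Input: abacacdcbac
Character counts:
  'a': 4
  'b': 2
  'c': 4
  'd': 1
Maximum frequency: 4

4


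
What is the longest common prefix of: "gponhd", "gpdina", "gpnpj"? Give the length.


Words: gponhd, gpdina, gpnpj
  Position 0: all 'g' => match
  Position 1: all 'p' => match
  Position 2: ('o', 'd', 'n') => mismatch, stop
LCP = "gp" (length 2)

2


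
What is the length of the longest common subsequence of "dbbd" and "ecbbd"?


LCS of "dbbd" and "ecbbd"
DP table:
           e    c    b    b    d
      0    0    0    0    0    0
  d   0    0    0    0    0    1
  b   0    0    0    1    1    1
  b   0    0    0    1    2    2
  d   0    0    0    1    2    3
LCS length = dp[4][5] = 3

3


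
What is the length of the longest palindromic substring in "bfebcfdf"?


Input: "bfebcfdf"
Checking substrings for palindromes:
  [5:8] "fdf" (len 3) => palindrome
Longest palindromic substring: "fdf" with length 3

3


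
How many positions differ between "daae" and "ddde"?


Comparing "daae" and "ddde" position by position:
  Position 0: 'd' vs 'd' => same
  Position 1: 'a' vs 'd' => DIFFER
  Position 2: 'a' vs 'd' => DIFFER
  Position 3: 'e' vs 'e' => same
Positions that differ: 2

2


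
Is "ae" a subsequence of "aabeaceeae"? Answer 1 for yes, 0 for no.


Check if "ae" is a subsequence of "aabeaceeae"
Greedy scan:
  Position 0 ('a'): matches sub[0] = 'a'
  Position 1 ('a'): no match needed
  Position 2 ('b'): no match needed
  Position 3 ('e'): matches sub[1] = 'e'
  Position 4 ('a'): no match needed
  Position 5 ('c'): no match needed
  Position 6 ('e'): no match needed
  Position 7 ('e'): no match needed
  Position 8 ('a'): no match needed
  Position 9 ('e'): no match needed
All 2 characters matched => is a subsequence

1


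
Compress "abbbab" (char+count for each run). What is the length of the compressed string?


Input: abbbab
Runs:
  'a' x 1 => "a1"
  'b' x 3 => "b3"
  'a' x 1 => "a1"
  'b' x 1 => "b1"
Compressed: "a1b3a1b1"
Compressed length: 8

8


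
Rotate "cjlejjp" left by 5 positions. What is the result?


Input: "cjlejjp", rotate left by 5
First 5 characters: "cjlej"
Remaining characters: "jp"
Concatenate remaining + first: "jp" + "cjlej" = "jpcjlej"

jpcjlej


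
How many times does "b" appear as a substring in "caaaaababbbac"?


Searching for "b" in "caaaaababbbac"
Scanning each position:
  Position 0: "c" => no
  Position 1: "a" => no
  Position 2: "a" => no
  Position 3: "a" => no
  Position 4: "a" => no
  Position 5: "a" => no
  Position 6: "b" => MATCH
  Position 7: "a" => no
  Position 8: "b" => MATCH
  Position 9: "b" => MATCH
  Position 10: "b" => MATCH
  Position 11: "a" => no
  Position 12: "c" => no
Total occurrences: 4

4


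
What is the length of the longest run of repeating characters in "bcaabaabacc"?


Input: "bcaabaabacc"
Scanning for longest run:
  Position 1 ('c'): new char, reset run to 1
  Position 2 ('a'): new char, reset run to 1
  Position 3 ('a'): continues run of 'a', length=2
  Position 4 ('b'): new char, reset run to 1
  Position 5 ('a'): new char, reset run to 1
  Position 6 ('a'): continues run of 'a', length=2
  Position 7 ('b'): new char, reset run to 1
  Position 8 ('a'): new char, reset run to 1
  Position 9 ('c'): new char, reset run to 1
  Position 10 ('c'): continues run of 'c', length=2
Longest run: 'a' with length 2

2


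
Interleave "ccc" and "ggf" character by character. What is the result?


Interleaving "ccc" and "ggf":
  Position 0: 'c' from first, 'g' from second => "cg"
  Position 1: 'c' from first, 'g' from second => "cg"
  Position 2: 'c' from first, 'f' from second => "cf"
Result: cgcgcf

cgcgcf


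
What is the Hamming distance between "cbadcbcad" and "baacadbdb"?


Comparing "cbadcbcad" and "baacadbdb" position by position:
  Position 0: 'c' vs 'b' => differ
  Position 1: 'b' vs 'a' => differ
  Position 2: 'a' vs 'a' => same
  Position 3: 'd' vs 'c' => differ
  Position 4: 'c' vs 'a' => differ
  Position 5: 'b' vs 'd' => differ
  Position 6: 'c' vs 'b' => differ
  Position 7: 'a' vs 'd' => differ
  Position 8: 'd' vs 'b' => differ
Total differences (Hamming distance): 8

8


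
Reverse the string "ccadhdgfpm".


Input: ccadhdgfpm
Reading characters right to left:
  Position 9: 'm'
  Position 8: 'p'
  Position 7: 'f'
  Position 6: 'g'
  Position 5: 'd'
  Position 4: 'h'
  Position 3: 'd'
  Position 2: 'a'
  Position 1: 'c'
  Position 0: 'c'
Reversed: mpfgdhdacc

mpfgdhdacc


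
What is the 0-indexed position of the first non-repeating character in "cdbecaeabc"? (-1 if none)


Input: cdbecaeabc
Character frequencies:
  'a': 2
  'b': 2
  'c': 3
  'd': 1
  'e': 2
Scanning left to right for freq == 1:
  Position 0 ('c'): freq=3, skip
  Position 1 ('d'): unique! => answer = 1

1


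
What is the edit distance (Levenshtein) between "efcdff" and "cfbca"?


Computing edit distance: "efcdff" -> "cfbca"
DP table:
           c    f    b    c    a
      0    1    2    3    4    5
  e   1    1    2    3    4    5
  f   2    2    1    2    3    4
  c   3    2    2    2    2    3
  d   4    3    3    3    3    3
  f   5    4    3    4    4    4
  f   6    5    4    4    5    5
Edit distance = dp[6][5] = 5

5


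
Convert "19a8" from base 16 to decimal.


Input: "19a8" in base 16
Positional expansion:
  Digit '1' (value 1) x 16^3 = 4096
  Digit '9' (value 9) x 16^2 = 2304
  Digit 'a' (value 10) x 16^1 = 160
  Digit '8' (value 8) x 16^0 = 8
Sum = 6568

6568


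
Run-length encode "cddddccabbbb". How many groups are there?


Input: cddddccabbbb
Scanning for consecutive runs:
  Group 1: 'c' x 1 (positions 0-0)
  Group 2: 'd' x 4 (positions 1-4)
  Group 3: 'c' x 2 (positions 5-6)
  Group 4: 'a' x 1 (positions 7-7)
  Group 5: 'b' x 4 (positions 8-11)
Total groups: 5

5


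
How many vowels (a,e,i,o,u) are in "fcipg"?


Input: fcipg
Checking each character:
  'f' at position 0: consonant
  'c' at position 1: consonant
  'i' at position 2: vowel (running total: 1)
  'p' at position 3: consonant
  'g' at position 4: consonant
Total vowels: 1

1


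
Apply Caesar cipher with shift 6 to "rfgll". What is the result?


Caesar cipher: shift "rfgll" by 6
  'r' (pos 17) + 6 = pos 23 = 'x'
  'f' (pos 5) + 6 = pos 11 = 'l'
  'g' (pos 6) + 6 = pos 12 = 'm'
  'l' (pos 11) + 6 = pos 17 = 'r'
  'l' (pos 11) + 6 = pos 17 = 'r'
Result: xlmrr

xlmrr


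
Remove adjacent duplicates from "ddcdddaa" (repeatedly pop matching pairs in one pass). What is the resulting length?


Input: ddcdddaa
Stack-based adjacent duplicate removal:
  Read 'd': push. Stack: d
  Read 'd': matches stack top 'd' => pop. Stack: (empty)
  Read 'c': push. Stack: c
  Read 'd': push. Stack: cd
  Read 'd': matches stack top 'd' => pop. Stack: c
  Read 'd': push. Stack: cd
  Read 'a': push. Stack: cda
  Read 'a': matches stack top 'a' => pop. Stack: cd
Final stack: "cd" (length 2)

2


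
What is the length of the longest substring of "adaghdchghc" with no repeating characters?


Input: "adaghdchghc"
Sliding window (track last position of each char):
  Position 0 ('a'): window [0,0] length 1 -- new best
  Position 1 ('d'): window [0,1] length 2 -- new best
  Position 2 ('a'): repeat (last at 0), move window start to 1
  Position 2 ('a'): window [1,2] length 2
  Position 3 ('g'): window [1,3] length 3 -- new best
  Position 4 ('h'): window [1,4] length 4 -- new best
  Position 5 ('d'): repeat (last at 1), move window start to 2
  Position 5 ('d'): window [2,5] length 4
  Position 6 ('c'): window [2,6] length 5 -- new best
  Position 7 ('h'): repeat (last at 4), move window start to 5
  Position 7 ('h'): window [5,7] length 3
  Position 8 ('g'): window [5,8] length 4
  Position 9 ('h'): repeat (last at 7), move window start to 8
  Position 9 ('h'): window [8,9] length 2
  Position 10 ('c'): window [8,10] length 3
Longest substring with no repeats: "aghdc" with length 5

5


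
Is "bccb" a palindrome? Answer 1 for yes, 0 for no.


Input: bccb
Reversed: bccb
  Compare pos 0 ('b') with pos 3 ('b'): match
  Compare pos 1 ('c') with pos 2 ('c'): match
Result: palindrome

1


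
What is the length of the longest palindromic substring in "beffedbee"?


Input: "beffedbee"
Checking substrings for palindromes:
  [1:5] "effe" (len 4) => palindrome
  [2:4] "ff" (len 2) => palindrome
  [7:9] "ee" (len 2) => palindrome
Longest palindromic substring: "effe" with length 4

4


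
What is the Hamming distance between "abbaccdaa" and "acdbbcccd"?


Comparing "abbaccdaa" and "acdbbcccd" position by position:
  Position 0: 'a' vs 'a' => same
  Position 1: 'b' vs 'c' => differ
  Position 2: 'b' vs 'd' => differ
  Position 3: 'a' vs 'b' => differ
  Position 4: 'c' vs 'b' => differ
  Position 5: 'c' vs 'c' => same
  Position 6: 'd' vs 'c' => differ
  Position 7: 'a' vs 'c' => differ
  Position 8: 'a' vs 'd' => differ
Total differences (Hamming distance): 7

7


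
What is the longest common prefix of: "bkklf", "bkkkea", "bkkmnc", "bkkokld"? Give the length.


Words: bkklf, bkkkea, bkkmnc, bkkokld
  Position 0: all 'b' => match
  Position 1: all 'k' => match
  Position 2: all 'k' => match
  Position 3: ('l', 'k', 'm', 'o') => mismatch, stop
LCP = "bkk" (length 3)

3


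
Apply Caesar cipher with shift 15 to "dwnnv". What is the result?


Caesar cipher: shift "dwnnv" by 15
  'd' (pos 3) + 15 = pos 18 = 's'
  'w' (pos 22) + 15 = pos 11 = 'l'
  'n' (pos 13) + 15 = pos 2 = 'c'
  'n' (pos 13) + 15 = pos 2 = 'c'
  'v' (pos 21) + 15 = pos 10 = 'k'
Result: slcck

slcck


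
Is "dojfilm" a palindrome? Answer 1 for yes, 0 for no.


Input: dojfilm
Reversed: mlifjod
  Compare pos 0 ('d') with pos 6 ('m'): MISMATCH
  Compare pos 1 ('o') with pos 5 ('l'): MISMATCH
  Compare pos 2 ('j') with pos 4 ('i'): MISMATCH
Result: not a palindrome

0


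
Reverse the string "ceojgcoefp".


Input: ceojgcoefp
Reading characters right to left:
  Position 9: 'p'
  Position 8: 'f'
  Position 7: 'e'
  Position 6: 'o'
  Position 5: 'c'
  Position 4: 'g'
  Position 3: 'j'
  Position 2: 'o'
  Position 1: 'e'
  Position 0: 'c'
Reversed: pfeocgjoec

pfeocgjoec


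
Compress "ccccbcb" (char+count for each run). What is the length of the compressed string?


Input: ccccbcb
Runs:
  'c' x 4 => "c4"
  'b' x 1 => "b1"
  'c' x 1 => "c1"
  'b' x 1 => "b1"
Compressed: "c4b1c1b1"
Compressed length: 8

8


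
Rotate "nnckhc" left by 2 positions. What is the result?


Input: "nnckhc", rotate left by 2
First 2 characters: "nn"
Remaining characters: "ckhc"
Concatenate remaining + first: "ckhc" + "nn" = "ckhcnn"

ckhcnn


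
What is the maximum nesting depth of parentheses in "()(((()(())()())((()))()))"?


Input: "()(((()(())()())((()))()))"
Tracking depth:
  Position 0 '(': depth becomes 1
  Position 1 ')': depth becomes 0
  Position 2 '(': depth becomes 1
  Position 3 '(': depth becomes 2
  Position 4 '(': depth becomes 3
  Position 5 '(': depth becomes 4
  Position 6 ')': depth becomes 3
  Position 7 '(': depth becomes 4
  Position 8 '(': depth becomes 5
  Position 9 ')': depth becomes 4
  Position 10 ')': depth becomes 3
  Position 11 '(': depth becomes 4
  Position 12 ')': depth becomes 3
  Position 13 '(': depth becomes 4
  Position 14 ')': depth becomes 3
  Position 15 ')': depth becomes 2
  Position 16 '(': depth becomes 3
  Position 17 '(': depth becomes 4
  Position 18 '(': depth becomes 5
  Position 19 ')': depth becomes 4
  Position 20 ')': depth becomes 3
  Position 21 ')': depth becomes 2
  Position 22 '(': depth becomes 3
  Position 23 ')': depth becomes 2
  Position 24 ')': depth becomes 1
  Position 25 ')': depth becomes 0
Maximum depth reached: 5

5


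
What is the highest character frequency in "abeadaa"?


Input: abeadaa
Character counts:
  'a': 4
  'b': 1
  'd': 1
  'e': 1
Maximum frequency: 4

4


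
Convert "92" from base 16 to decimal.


Input: "92" in base 16
Positional expansion:
  Digit '9' (value 9) x 16^1 = 144
  Digit '2' (value 2) x 16^0 = 2
Sum = 146

146


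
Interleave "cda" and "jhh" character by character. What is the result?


Interleaving "cda" and "jhh":
  Position 0: 'c' from first, 'j' from second => "cj"
  Position 1: 'd' from first, 'h' from second => "dh"
  Position 2: 'a' from first, 'h' from second => "ah"
Result: cjdhah

cjdhah


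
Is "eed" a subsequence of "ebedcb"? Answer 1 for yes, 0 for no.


Check if "eed" is a subsequence of "ebedcb"
Greedy scan:
  Position 0 ('e'): matches sub[0] = 'e'
  Position 1 ('b'): no match needed
  Position 2 ('e'): matches sub[1] = 'e'
  Position 3 ('d'): matches sub[2] = 'd'
  Position 4 ('c'): no match needed
  Position 5 ('b'): no match needed
All 3 characters matched => is a subsequence

1


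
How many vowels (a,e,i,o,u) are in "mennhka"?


Input: mennhka
Checking each character:
  'm' at position 0: consonant
  'e' at position 1: vowel (running total: 1)
  'n' at position 2: consonant
  'n' at position 3: consonant
  'h' at position 4: consonant
  'k' at position 5: consonant
  'a' at position 6: vowel (running total: 2)
Total vowels: 2

2


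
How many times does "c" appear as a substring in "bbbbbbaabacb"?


Searching for "c" in "bbbbbbaabacb"
Scanning each position:
  Position 0: "b" => no
  Position 1: "b" => no
  Position 2: "b" => no
  Position 3: "b" => no
  Position 4: "b" => no
  Position 5: "b" => no
  Position 6: "a" => no
  Position 7: "a" => no
  Position 8: "b" => no
  Position 9: "a" => no
  Position 10: "c" => MATCH
  Position 11: "b" => no
Total occurrences: 1

1


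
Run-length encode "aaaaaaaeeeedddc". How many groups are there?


Input: aaaaaaaeeeedddc
Scanning for consecutive runs:
  Group 1: 'a' x 7 (positions 0-6)
  Group 2: 'e' x 4 (positions 7-10)
  Group 3: 'd' x 3 (positions 11-13)
  Group 4: 'c' x 1 (positions 14-14)
Total groups: 4

4


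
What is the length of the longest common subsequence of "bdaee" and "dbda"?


LCS of "bdaee" and "dbda"
DP table:
           d    b    d    a
      0    0    0    0    0
  b   0    0    1    1    1
  d   0    1    1    2    2
  a   0    1    1    2    3
  e   0    1    1    2    3
  e   0    1    1    2    3
LCS length = dp[5][4] = 3

3


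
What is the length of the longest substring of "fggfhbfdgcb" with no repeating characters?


Input: "fggfhbfdgcb"
Sliding window (track last position of each char):
  Position 0 ('f'): window [0,0] length 1 -- new best
  Position 1 ('g'): window [0,1] length 2 -- new best
  Position 2 ('g'): repeat (last at 1), move window start to 2
  Position 2 ('g'): window [2,2] length 1
  Position 3 ('f'): window [2,3] length 2
  Position 4 ('h'): window [2,4] length 3 -- new best
  Position 5 ('b'): window [2,5] length 4 -- new best
  Position 6 ('f'): repeat (last at 3), move window start to 4
  Position 6 ('f'): window [4,6] length 3
  Position 7 ('d'): window [4,7] length 4
  Position 8 ('g'): window [4,8] length 5 -- new best
  Position 9 ('c'): window [4,9] length 6 -- new best
  Position 10 ('b'): repeat (last at 5), move window start to 6
  Position 10 ('b'): window [6,10] length 5
Longest substring with no repeats: "hbfdgc" with length 6

6


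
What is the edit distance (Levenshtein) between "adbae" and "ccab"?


Computing edit distance: "adbae" -> "ccab"
DP table:
           c    c    a    b
      0    1    2    3    4
  a   1    1    2    2    3
  d   2    2    2    3    3
  b   3    3    3    3    3
  a   4    4    4    3    4
  e   5    5    5    4    4
Edit distance = dp[5][4] = 4

4


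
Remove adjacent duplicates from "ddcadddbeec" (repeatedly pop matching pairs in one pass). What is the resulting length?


Input: ddcadddbeec
Stack-based adjacent duplicate removal:
  Read 'd': push. Stack: d
  Read 'd': matches stack top 'd' => pop. Stack: (empty)
  Read 'c': push. Stack: c
  Read 'a': push. Stack: ca
  Read 'd': push. Stack: cad
  Read 'd': matches stack top 'd' => pop. Stack: ca
  Read 'd': push. Stack: cad
  Read 'b': push. Stack: cadb
  Read 'e': push. Stack: cadbe
  Read 'e': matches stack top 'e' => pop. Stack: cadb
  Read 'c': push. Stack: cadbc
Final stack: "cadbc" (length 5)

5


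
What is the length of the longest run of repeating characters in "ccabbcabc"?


Input: "ccabbcabc"
Scanning for longest run:
  Position 1 ('c'): continues run of 'c', length=2
  Position 2 ('a'): new char, reset run to 1
  Position 3 ('b'): new char, reset run to 1
  Position 4 ('b'): continues run of 'b', length=2
  Position 5 ('c'): new char, reset run to 1
  Position 6 ('a'): new char, reset run to 1
  Position 7 ('b'): new char, reset run to 1
  Position 8 ('c'): new char, reset run to 1
Longest run: 'c' with length 2

2


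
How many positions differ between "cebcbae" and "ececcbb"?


Comparing "cebcbae" and "ececcbb" position by position:
  Position 0: 'c' vs 'e' => DIFFER
  Position 1: 'e' vs 'c' => DIFFER
  Position 2: 'b' vs 'e' => DIFFER
  Position 3: 'c' vs 'c' => same
  Position 4: 'b' vs 'c' => DIFFER
  Position 5: 'a' vs 'b' => DIFFER
  Position 6: 'e' vs 'b' => DIFFER
Positions that differ: 6

6


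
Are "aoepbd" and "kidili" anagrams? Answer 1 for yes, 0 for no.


Strings: "aoepbd", "kidili"
Sorted first:  abdeop
Sorted second: diiikl
Differ at position 0: 'a' vs 'd' => not anagrams

0


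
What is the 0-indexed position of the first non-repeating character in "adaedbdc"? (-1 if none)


Input: adaedbdc
Character frequencies:
  'a': 2
  'b': 1
  'c': 1
  'd': 3
  'e': 1
Scanning left to right for freq == 1:
  Position 0 ('a'): freq=2, skip
  Position 1 ('d'): freq=3, skip
  Position 2 ('a'): freq=2, skip
  Position 3 ('e'): unique! => answer = 3

3


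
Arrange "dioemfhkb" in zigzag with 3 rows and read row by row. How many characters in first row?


Zigzag "dioemfhkb" into 3 rows:
Placing characters:
  'd' => row 0
  'i' => row 1
  'o' => row 2
  'e' => row 1
  'm' => row 0
  'f' => row 1
  'h' => row 2
  'k' => row 1
  'b' => row 0
Rows:
  Row 0: "dmb"
  Row 1: "iefk"
  Row 2: "oh"
First row length: 3

3


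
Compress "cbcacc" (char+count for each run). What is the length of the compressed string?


Input: cbcacc
Runs:
  'c' x 1 => "c1"
  'b' x 1 => "b1"
  'c' x 1 => "c1"
  'a' x 1 => "a1"
  'c' x 2 => "c2"
Compressed: "c1b1c1a1c2"
Compressed length: 10

10


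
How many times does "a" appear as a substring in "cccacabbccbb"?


Searching for "a" in "cccacabbccbb"
Scanning each position:
  Position 0: "c" => no
  Position 1: "c" => no
  Position 2: "c" => no
  Position 3: "a" => MATCH
  Position 4: "c" => no
  Position 5: "a" => MATCH
  Position 6: "b" => no
  Position 7: "b" => no
  Position 8: "c" => no
  Position 9: "c" => no
  Position 10: "b" => no
  Position 11: "b" => no
Total occurrences: 2

2


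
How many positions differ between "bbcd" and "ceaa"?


Comparing "bbcd" and "ceaa" position by position:
  Position 0: 'b' vs 'c' => DIFFER
  Position 1: 'b' vs 'e' => DIFFER
  Position 2: 'c' vs 'a' => DIFFER
  Position 3: 'd' vs 'a' => DIFFER
Positions that differ: 4

4


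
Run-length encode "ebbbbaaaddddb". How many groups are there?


Input: ebbbbaaaddddb
Scanning for consecutive runs:
  Group 1: 'e' x 1 (positions 0-0)
  Group 2: 'b' x 4 (positions 1-4)
  Group 3: 'a' x 3 (positions 5-7)
  Group 4: 'd' x 4 (positions 8-11)
  Group 5: 'b' x 1 (positions 12-12)
Total groups: 5

5


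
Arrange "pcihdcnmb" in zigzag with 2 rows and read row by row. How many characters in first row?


Zigzag "pcihdcnmb" into 2 rows:
Placing characters:
  'p' => row 0
  'c' => row 1
  'i' => row 0
  'h' => row 1
  'd' => row 0
  'c' => row 1
  'n' => row 0
  'm' => row 1
  'b' => row 0
Rows:
  Row 0: "pidnb"
  Row 1: "chcm"
First row length: 5

5


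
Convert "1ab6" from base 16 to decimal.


Input: "1ab6" in base 16
Positional expansion:
  Digit '1' (value 1) x 16^3 = 4096
  Digit 'a' (value 10) x 16^2 = 2560
  Digit 'b' (value 11) x 16^1 = 176
  Digit '6' (value 6) x 16^0 = 6
Sum = 6838

6838


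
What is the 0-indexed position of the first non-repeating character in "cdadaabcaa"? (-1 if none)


Input: cdadaabcaa
Character frequencies:
  'a': 5
  'b': 1
  'c': 2
  'd': 2
Scanning left to right for freq == 1:
  Position 0 ('c'): freq=2, skip
  Position 1 ('d'): freq=2, skip
  Position 2 ('a'): freq=5, skip
  Position 3 ('d'): freq=2, skip
  Position 4 ('a'): freq=5, skip
  Position 5 ('a'): freq=5, skip
  Position 6 ('b'): unique! => answer = 6

6
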